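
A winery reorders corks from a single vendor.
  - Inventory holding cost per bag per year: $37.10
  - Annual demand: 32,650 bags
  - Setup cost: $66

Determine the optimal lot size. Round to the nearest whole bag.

341 bags

2DS/H = 2·32,650·66/37.1 = 116,167.12
EOQ = √116,167.12 ≈ 340.83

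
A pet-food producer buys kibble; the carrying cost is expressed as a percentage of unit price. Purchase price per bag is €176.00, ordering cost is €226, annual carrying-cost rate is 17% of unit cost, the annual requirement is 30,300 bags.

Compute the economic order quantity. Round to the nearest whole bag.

677 bags

H = i·C = 0.17 × €176 = €29.9200 per bag-year
EOQ = √(2DS/H) = √(2 × 30,300 × 226 / 29.92)
    = √(457,740.64) ≈ 676.57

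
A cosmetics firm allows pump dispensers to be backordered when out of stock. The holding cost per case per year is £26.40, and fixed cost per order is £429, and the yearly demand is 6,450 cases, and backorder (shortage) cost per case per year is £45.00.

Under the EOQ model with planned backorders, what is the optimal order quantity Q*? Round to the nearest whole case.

Basic EOQ = √(2·6,450·429/26.4) = 457.848
Backorder adjustment √((H+b)/b) = √((26.4+45)/45) = 1.2596
Q* = 457.848 × 1.2596 ≈ 576.72

577 cases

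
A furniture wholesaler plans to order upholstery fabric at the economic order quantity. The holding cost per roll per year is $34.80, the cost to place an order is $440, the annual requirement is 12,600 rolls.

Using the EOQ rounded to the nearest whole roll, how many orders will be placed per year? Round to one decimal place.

22.3 orders per year

2DS/H = 2·12,600·440/34.8 = 318,620.69
EOQ = √318,620.69 ≈ 564.46 → Q = 564
Orders per year = D/Q = 12,600 / 564 = 22.340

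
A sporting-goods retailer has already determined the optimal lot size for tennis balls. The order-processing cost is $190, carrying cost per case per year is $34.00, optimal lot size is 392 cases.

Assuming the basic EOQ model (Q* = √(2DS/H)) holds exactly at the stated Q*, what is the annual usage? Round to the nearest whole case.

13,749 cases per year

From Q* = √(2DS/H) ⇒ Q*² = 2DS/H.
D = Q²H / (2S) = 392² × 34 / (2 × 190) = 13,748.88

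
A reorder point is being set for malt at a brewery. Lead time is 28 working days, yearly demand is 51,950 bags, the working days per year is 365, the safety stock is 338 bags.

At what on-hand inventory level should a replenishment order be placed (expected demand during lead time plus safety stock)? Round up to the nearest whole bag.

Daily demand d = 51,950 / 365 = 142.329 bags/day
Demand during lead time = 142.329 × 28 = 3,985.21
Reorder point = 3,985.21 + 338 = 4,323.21 → round up

4,324 bags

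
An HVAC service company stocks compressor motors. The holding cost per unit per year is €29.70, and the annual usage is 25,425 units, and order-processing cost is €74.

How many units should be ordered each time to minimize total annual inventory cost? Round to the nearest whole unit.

Optimal lot size Q* = (2 × 25,425 × €74 / €29.7)^½ ≈ 355.95

356 units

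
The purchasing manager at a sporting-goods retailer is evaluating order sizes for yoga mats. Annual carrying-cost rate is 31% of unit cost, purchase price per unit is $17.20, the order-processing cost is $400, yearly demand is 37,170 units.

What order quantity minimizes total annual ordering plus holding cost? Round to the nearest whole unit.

Holding cost per unit per year: H = 31% × $17.2 = $5.3320
Q* = √(2·D·S / H) = √(2·37,170·400 / 5.332) = √5,576,894.2 ≈ 2,361.54

2,362 units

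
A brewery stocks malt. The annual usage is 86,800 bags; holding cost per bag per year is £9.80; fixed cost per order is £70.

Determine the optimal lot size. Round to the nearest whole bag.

1,114 bags

Optimal lot size Q* = (2 × 86,800 × £70 / £9.8)^½ ≈ 1,113.55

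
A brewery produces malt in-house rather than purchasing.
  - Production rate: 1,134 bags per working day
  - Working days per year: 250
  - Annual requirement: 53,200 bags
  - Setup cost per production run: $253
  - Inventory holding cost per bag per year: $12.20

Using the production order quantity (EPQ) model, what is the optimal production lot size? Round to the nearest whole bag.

Daily demand d = 53,200/250 = 212.800; p = 1134; 1 − d/p = 0.81235
EPQ = √(2DS / (H(1 − d/p)))
    = √(2 × 53,200 × 253 / (12.2 × 0.81235)) ≈ 1,648.09

1,648 bags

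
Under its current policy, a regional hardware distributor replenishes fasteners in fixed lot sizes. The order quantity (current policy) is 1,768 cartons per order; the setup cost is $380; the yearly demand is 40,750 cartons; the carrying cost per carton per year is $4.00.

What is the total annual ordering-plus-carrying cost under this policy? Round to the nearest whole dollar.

$12,294

Orders/yr = 40,750/1,768 = 23.049; ordering cost = 23.049 × $380 = $8,758.48
Average inventory = 1,768/2 = 884; holding cost = 884 × $4 = $3,536.00
Total = $8,758.48 + $3,536.00 = $12,294.48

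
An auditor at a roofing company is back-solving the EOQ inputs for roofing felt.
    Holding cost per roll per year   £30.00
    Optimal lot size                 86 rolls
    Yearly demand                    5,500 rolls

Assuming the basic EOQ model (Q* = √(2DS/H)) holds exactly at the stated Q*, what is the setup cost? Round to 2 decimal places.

£20.17

EOQ relation: Q² = 2DS/H, so rearrange for the unknown.
S = Q²H / (2D) = 86² × 30 / (2 × 5,500) = 20.1709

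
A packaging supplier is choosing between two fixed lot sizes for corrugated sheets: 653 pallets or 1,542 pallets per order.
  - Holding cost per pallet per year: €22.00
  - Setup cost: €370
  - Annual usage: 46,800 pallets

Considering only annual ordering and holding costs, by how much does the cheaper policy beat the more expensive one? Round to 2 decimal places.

€5,509.04

TC(Q) = (D/Q)S + (Q/2)H
TC(653) = (46,800/653)×370 + (653/2)×22 = €33,700.61
TC(1,542) = (46,800/1,542)×370 + (1,542/2)×22 = €28,191.57
Lots of 1,542 are cheaper by €5,509.04.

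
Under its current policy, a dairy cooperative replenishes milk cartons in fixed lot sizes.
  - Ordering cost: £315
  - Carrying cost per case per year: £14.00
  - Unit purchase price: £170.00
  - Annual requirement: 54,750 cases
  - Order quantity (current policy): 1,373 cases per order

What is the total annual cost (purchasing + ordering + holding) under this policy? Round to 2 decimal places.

Annual ordering cost = (D/Q)·S = (54,750/1,373) × 315 = £12,561.00
Annual holding cost  = (Q/2)·H = (1,373/2) × 14 = £9,611.00
Purchase cost = D·C = 54,750 × 170 = £9,307,500.00
Total = £12,561.00 + £9,611.00 + £9,307,500.00 = £9,329,672.00

£9,329,672.00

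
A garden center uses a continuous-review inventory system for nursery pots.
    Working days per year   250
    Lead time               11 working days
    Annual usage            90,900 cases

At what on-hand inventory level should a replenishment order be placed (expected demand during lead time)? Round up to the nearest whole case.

Daily demand d = 90,900 / 250 = 363.600 cases/day
Demand during lead time = 363.600 × 11 = 3,999.60
Reorder point = 3,999.60 → round up

4,000 cases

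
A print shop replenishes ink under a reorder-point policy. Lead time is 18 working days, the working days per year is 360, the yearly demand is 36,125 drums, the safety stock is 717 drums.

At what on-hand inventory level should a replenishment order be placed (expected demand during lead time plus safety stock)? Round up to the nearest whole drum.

Daily demand d = 36,125 / 360 = 100.347 drums/day
Demand during lead time = 100.347 × 18 = 1,806.25
Reorder point = 1,806.25 + 717 = 2,523.25 → round up

2,524 drums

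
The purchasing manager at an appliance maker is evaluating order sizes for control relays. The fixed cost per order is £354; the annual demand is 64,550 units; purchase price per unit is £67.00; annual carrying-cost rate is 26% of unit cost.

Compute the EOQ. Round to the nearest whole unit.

Carrying cost H = £67 × 26% = £17.4200/unit/yr
Q* = √(2·D·S / H) = √(2·64,550·354 / 17.42) = √2,623,501.7 ≈ 1,619.72

1,620 units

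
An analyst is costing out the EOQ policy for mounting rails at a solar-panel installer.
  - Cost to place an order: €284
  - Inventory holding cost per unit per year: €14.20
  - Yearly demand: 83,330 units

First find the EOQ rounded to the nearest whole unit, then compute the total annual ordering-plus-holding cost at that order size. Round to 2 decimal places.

Optimal lot size Q* = (2 × 83,330 × €284 / €14.2)^½ ≈ 1,825.71 → Q = 1,826 units
Ordering: D/Q × S = 83,330/1,826 × €284 = €12,960.42
Holding:  Q/2 × H = 1,826/2 × €14.2 = €12,964.60
Total = €12,960.42 + €12,964.60 = €25,925.02

€25,925.02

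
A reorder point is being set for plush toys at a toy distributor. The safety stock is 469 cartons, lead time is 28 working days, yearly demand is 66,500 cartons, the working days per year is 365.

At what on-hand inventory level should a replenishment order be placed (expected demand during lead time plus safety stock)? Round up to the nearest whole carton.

Daily demand d = 66,500 / 365 = 182.192 cartons/day
Demand during lead time = 182.192 × 28 = 5,101.37
Reorder point = 5,101.37 + 469 = 5,570.37 → round up

5,571 cartons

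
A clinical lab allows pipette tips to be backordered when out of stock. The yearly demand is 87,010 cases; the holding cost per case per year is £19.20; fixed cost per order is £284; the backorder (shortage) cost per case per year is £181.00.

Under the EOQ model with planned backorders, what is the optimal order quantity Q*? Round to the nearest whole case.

Q* = √(2DS/H) · √((H + b)/b)
   = √(2 × 87,010 × 284 / 19.2) · √((19.2 + 181) / 181)
   = 1,604.383 × 1.0517 ≈ 1,687.33

1,687 cases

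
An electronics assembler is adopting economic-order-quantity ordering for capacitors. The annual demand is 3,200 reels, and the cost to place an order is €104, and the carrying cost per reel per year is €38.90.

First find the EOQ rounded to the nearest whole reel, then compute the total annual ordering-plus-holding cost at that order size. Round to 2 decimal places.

EOQ = √(2DS/H) = √(2 × 3,200 × 104 / 38.9)
    = √(17,110.54) ≈ 130.81 → Q = 131 reels
Orders/yr = 3,200/131 = 24.427; ordering cost = 24.427 × €104 = €2,540.46
Average inventory = 131/2 = 65.5; holding cost = 65.5 × €38.9 = €2,547.95
Total = €2,540.46 + €2,547.95 = €5,088.41

€5,088.41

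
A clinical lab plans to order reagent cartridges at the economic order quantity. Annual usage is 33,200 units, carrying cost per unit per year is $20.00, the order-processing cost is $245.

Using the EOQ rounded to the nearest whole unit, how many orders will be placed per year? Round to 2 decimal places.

36.81 orders per year

Optimal lot size Q* = (2 × 33,200 × $245 / $20)^½ ≈ 901.89 → Q = 902
Orders per year = D/Q = 33,200 / 902 = 36.807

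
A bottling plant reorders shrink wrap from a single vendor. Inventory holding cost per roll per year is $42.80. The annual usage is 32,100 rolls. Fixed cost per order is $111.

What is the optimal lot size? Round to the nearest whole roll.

Q* = √(2·D·S / H) = √(2·32,100·111 / 42.8) = √166,500.0 ≈ 408.04

408 rolls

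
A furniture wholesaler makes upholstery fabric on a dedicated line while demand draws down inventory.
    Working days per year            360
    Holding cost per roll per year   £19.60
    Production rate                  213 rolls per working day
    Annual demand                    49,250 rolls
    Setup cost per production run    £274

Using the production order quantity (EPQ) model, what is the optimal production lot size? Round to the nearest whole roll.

d = 49,250/360 = 136.8056 rolls/day;  effective holding cost H(1 − d/p) = 19.6·(1 − 136.8056/213) = 7.01132
Q* = √(2DS / H_eff) = √(2·49,250·274 / 7.01132) ≈ 1,961.98

1,962 rolls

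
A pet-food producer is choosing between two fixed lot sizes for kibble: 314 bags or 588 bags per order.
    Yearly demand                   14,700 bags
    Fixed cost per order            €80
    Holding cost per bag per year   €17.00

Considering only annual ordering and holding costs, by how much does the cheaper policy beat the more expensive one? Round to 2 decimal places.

For each Q, cost = (D/Q)·S + (Q/2)·H.
TC(314) = (14,700/314)×80 + (314/2)×17 = €6,414.22
TC(588) = (14,700/588)×80 + (588/2)×17 = €6,998.00
Cheaper: Q = 314.  Difference = €583.78

€583.78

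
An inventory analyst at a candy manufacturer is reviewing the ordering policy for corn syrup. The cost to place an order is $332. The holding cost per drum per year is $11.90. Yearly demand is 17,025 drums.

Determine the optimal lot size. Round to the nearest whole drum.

Optimal lot size Q* = (2 × 17,025 × $332 / $11.9)^½ ≈ 974.66

975 drums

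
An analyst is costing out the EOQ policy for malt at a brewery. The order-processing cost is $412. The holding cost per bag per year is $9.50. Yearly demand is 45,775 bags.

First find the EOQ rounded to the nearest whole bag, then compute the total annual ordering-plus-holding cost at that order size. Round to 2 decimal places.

$18,929.52

Optimal lot size Q* = (2 × 45,775 × $412 / $9.5)^½ ≈ 1,992.58 → Q = 1,993 bags
Ordering: D/Q × S = 45,775/1,993 × $412 = $9,462.77
Holding:  Q/2 × H = 1,993/2 × $9.5 = $9,466.75
Total = $9,462.77 + $9,466.75 = $18,929.52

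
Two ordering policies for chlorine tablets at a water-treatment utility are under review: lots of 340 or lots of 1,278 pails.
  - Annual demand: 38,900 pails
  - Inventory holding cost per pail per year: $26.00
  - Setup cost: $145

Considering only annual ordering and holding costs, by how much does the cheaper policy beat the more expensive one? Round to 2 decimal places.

Annual cost at Q: ordering D·S/Q plus holding Q·H/2.
TC(340) = (38,900/340)×145 + (340/2)×26 = $21,009.71
TC(1,278) = (38,900/1,278)×145 + (1,278/2)×26 = $21,027.54
|ΔTC| = |$21,009.71 − $21,027.54| = $17.83

$17.83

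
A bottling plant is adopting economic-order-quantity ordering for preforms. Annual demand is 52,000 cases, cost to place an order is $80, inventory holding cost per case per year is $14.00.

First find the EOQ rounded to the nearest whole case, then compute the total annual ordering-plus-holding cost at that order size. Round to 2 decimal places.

$10,792.59

2DS/H = 2·52,000·80/14 = 594,285.71
EOQ = √594,285.71 ≈ 770.90 → Q = 771 cases
Ordering: D/Q × S = 52,000/771 × $80 = $5,395.59
Holding:  Q/2 × H = 771/2 × $14 = $5,397.00
Total = $5,395.59 + $5,397.00 = $10,792.59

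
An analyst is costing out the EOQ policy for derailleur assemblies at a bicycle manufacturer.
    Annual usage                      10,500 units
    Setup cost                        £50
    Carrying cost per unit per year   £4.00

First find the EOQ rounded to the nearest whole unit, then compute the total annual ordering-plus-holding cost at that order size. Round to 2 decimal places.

£2,049.39

Optimal lot size Q* = (2 × 10,500 × £50 / £4)^½ ≈ 512.35 → Q = 512 units
Annual ordering cost = (D/Q)·S = (10,500/512) × 50 = £1,025.39
Annual holding cost  = (Q/2)·H = (512/2) × 4 = £1,024.00
Total = £1,025.39 + £1,024.00 = £2,049.39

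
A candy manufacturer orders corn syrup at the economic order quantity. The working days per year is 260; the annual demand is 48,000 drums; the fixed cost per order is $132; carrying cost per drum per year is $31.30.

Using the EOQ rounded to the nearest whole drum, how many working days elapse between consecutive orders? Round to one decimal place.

3.4 days

EOQ = √(2DS/H) = √(2 × 48,000 × 132 / 31.3)
    = √(404,856.23) ≈ 636.28 → Q = 636 drums
Cycle time = (working days × Q)/D = (260 × 636) / 48,000 = 3.445 days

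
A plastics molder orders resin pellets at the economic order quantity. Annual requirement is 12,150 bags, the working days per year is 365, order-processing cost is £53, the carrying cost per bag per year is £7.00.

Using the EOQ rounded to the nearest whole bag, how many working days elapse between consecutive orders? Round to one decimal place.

12.9 days

Q* = √(2·D·S / H) = √(2·12,150·53 / 7) = √183,985.7 ≈ 428.94 → Q = 429 bags
T = Q/D × 365 days = 429/12,150 × 365 = 12.888 days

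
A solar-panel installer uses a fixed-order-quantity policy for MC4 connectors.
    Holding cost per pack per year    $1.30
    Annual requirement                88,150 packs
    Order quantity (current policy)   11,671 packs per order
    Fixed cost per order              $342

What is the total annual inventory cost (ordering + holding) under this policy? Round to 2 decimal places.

Ordering: D/Q × S = 88,150/11,671 × $342 = $2,583.09
Holding:  Q/2 × H = 11,671/2 × $1.3 = $7,586.15
Total = $2,583.09 + $7,586.15 = $10,169.24

$10,169.24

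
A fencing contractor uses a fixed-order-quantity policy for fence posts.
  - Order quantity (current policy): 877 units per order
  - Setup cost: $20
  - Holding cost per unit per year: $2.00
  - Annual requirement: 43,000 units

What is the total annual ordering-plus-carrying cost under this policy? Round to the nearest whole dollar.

Annual ordering cost = (D/Q)·S = (43,000/877) × 20 = $980.62
Annual holding cost  = (Q/2)·H = (877/2) × 2 = $877.00
Total = $980.62 + $877.00 = $1,857.62

$1,858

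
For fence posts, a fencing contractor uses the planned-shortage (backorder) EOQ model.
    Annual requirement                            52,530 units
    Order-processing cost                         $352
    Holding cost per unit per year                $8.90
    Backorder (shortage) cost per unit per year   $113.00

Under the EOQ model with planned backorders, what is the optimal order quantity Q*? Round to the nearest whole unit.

2,117 units

Basic EOQ = √(2·52,530·352/8.9) = 2,038.426
Backorder adjustment √((H+b)/b) = √((8.9+113)/113) = 1.0386
Q* = 2,038.426 × 1.0386 ≈ 2,117.18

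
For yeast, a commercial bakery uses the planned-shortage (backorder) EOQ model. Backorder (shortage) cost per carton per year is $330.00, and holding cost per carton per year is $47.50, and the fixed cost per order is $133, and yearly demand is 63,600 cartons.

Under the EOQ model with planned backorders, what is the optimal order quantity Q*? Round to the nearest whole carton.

638 cartons

Basic EOQ = √(2·63,600·133/47.5) = 596.791
Backorder adjustment √((H+b)/b) = √((47.5+330)/330) = 1.0696
Q* = 596.791 × 1.0696 ≈ 638.30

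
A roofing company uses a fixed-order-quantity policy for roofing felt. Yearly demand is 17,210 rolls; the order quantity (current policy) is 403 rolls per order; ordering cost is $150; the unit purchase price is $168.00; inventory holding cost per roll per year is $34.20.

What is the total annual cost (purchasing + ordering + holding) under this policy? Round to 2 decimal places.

Ordering: D/Q × S = 17,210/403 × $150 = $6,405.71
Holding:  Q/2 × H = 403/2 × $34.2 = $6,891.30
Purchase cost = D·C = 17,210 × 168 = $2,891,280.00
Total = $6,405.71 + $6,891.30 + $2,891,280.00 = $2,904,577.01

$2,904,577.01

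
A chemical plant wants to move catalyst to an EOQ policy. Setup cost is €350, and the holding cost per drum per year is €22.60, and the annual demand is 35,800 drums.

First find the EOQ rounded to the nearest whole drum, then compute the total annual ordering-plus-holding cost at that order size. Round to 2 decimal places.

€23,798.24

Q* = √(2·D·S / H) = √(2·35,800·350 / 22.6) = √1,108,849.6 ≈ 1,053.02 → Q = 1,053 drums
Annual ordering cost = (D/Q)·S = (35,800/1,053) × 350 = €11,899.34
Annual holding cost  = (Q/2)·H = (1,053/2) × 22.6 = €11,898.90
Total = €11,899.34 + €11,898.90 = €23,798.24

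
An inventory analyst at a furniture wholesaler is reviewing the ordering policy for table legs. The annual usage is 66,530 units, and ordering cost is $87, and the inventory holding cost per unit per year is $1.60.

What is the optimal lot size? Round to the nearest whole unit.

2,690 units

2DS/H = 2·66,530·87/1.6 = 7,235,137.50
EOQ = √7,235,137.50 ≈ 2,689.82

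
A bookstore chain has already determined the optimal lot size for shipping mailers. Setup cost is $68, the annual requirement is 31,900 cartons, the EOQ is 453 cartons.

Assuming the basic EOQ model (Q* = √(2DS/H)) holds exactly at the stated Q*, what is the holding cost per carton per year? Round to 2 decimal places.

$21.14

Since Q* = (2DS/H)^½, squaring gives Q*²·H = 2DS.
H = 2DS / Q² = 2 × 31,900 × 68 / 453² = 21.1414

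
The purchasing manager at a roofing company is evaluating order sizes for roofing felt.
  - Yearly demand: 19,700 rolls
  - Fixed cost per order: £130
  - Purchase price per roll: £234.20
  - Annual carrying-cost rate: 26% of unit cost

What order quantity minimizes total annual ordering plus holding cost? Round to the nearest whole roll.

Carrying cost H = £234.2 × 26% = £60.8920/roll/yr
Q* = √(2·D·S / H) = √(2·19,700·130 / 60.892) = √84,116.1 ≈ 290.03

290 rolls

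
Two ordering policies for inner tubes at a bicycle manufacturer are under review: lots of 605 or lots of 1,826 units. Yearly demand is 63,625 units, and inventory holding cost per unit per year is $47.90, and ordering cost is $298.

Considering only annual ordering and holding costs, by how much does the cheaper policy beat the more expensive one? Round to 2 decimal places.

$8,287.18

Annual cost at Q: ordering D·S/Q plus holding Q·H/2.
TC(605) = (63,625/605)×298 + (605/2)×47.9 = $45,829.01
TC(1,826) = (63,625/1,826)×298 + (1,826/2)×47.9 = $54,116.19
Cheaper: Q = 605.  Difference = $8,287.18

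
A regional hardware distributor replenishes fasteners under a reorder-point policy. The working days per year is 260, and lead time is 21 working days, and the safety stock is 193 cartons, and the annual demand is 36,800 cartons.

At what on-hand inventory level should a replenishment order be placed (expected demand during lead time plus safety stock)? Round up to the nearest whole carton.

Daily demand d = 36,800 / 260 = 141.538 cartons/day
Demand during lead time = 141.538 × 21 = 2,972.31
Reorder point = 2,972.31 + 193 = 3,165.31 → round up

3,166 cartons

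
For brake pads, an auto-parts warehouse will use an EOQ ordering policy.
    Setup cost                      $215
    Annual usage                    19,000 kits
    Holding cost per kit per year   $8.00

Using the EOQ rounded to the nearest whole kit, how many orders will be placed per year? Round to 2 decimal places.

18.79 orders per year

2DS/H = 2·19,000·215/8 = 1,021,250.00
EOQ = √1,021,250.00 ≈ 1,010.57 → Q = 1,011
N = D/Q = 19,000/1,011 ≈ 18.793 orders/yr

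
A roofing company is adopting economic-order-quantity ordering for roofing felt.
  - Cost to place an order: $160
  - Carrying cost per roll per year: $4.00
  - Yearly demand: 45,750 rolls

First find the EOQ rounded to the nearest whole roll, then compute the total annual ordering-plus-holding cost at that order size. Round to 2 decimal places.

$7,652.45

EOQ = √(2DS/H) = √(2 × 45,750 × 160 / 4)
    = √(3,660,000.00) ≈ 1,913.11 → Q = 1,913 rolls
Annual ordering cost = (D/Q)·S = (45,750/1,913) × 160 = $3,826.45
Annual holding cost  = (Q/2)·H = (1,913/2) × 4 = $3,826.00
Total = $3,826.45 + $3,826.00 = $7,652.45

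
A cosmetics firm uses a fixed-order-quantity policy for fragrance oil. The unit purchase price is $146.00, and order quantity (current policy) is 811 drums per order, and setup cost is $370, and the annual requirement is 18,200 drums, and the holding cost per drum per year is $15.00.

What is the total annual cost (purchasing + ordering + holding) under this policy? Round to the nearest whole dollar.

$2,671,586

Ordering: D/Q × S = 18,200/811 × $370 = $8,303.33
Holding:  Q/2 × H = 811/2 × $15 = $6,082.50
Purchase cost = D·C = 18,200 × 146 = $2,657,200.00
Total = $8,303.33 + $6,082.50 + $2,657,200.00 = $2,671,585.83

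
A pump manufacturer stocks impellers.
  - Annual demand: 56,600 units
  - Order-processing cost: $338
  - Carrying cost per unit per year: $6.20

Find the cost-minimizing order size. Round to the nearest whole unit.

Optimal lot size Q* = (2 × 56,600 × $338 / $6.2)^½ ≈ 2,484.20

2,484 units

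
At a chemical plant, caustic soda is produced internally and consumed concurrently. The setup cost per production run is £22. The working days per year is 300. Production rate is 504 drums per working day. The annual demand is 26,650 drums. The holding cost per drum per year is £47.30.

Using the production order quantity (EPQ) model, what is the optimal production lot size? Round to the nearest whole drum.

173 drums

d = 26,650/300 = 88.8333 drums/day;  effective holding cost H(1 − d/p) = 47.3·(1 − 88.8333/504) = 38.96306
Q* = √(2DS / H_eff) = √(2·26,650·22 / 38.96306) ≈ 173.48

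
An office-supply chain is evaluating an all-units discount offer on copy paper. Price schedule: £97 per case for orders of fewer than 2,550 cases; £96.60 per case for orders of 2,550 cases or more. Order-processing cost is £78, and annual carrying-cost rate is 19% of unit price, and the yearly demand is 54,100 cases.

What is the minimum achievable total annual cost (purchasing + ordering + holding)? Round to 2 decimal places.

£5,251,116.17

H₁ = 19%×£97 = £18.4300;  H₂ = 19%×£96.60 = £18.3540
EOQ₁ = √(2×54,100×78/18.4300) = 676.70  (< 2,550, feasible at tier 1)
EOQ₂ = √(2×54,100×78/18.3540) = 678.10  (< 2,550 → use Q = 2,550 at tier-2 price)
TC(tier 1 (EOQ₁), Q≈676.7) = £5,260,171.64
TC(tier 2, Q≈2,550.0) = £5,251,116.17
Minimum at tier 2: £5,251,116.17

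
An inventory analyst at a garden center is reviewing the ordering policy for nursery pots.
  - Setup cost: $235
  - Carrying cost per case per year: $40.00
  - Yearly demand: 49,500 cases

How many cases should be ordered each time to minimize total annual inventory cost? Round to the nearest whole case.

Q* = √(2·D·S / H) = √(2·49,500·235 / 40) = √581,625.0 ≈ 762.64

763 cases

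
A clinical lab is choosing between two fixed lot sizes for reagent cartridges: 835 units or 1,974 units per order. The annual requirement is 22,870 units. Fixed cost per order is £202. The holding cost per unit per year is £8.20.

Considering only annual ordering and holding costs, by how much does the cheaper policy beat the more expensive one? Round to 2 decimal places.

£1,477.57

For each Q, cost = (D/Q)·S + (Q/2)·H.
TC(835) = (22,870/835)×202 + (835/2)×8.2 = £8,956.12
TC(1,974) = (22,870/1,974)×202 + (1,974/2)×8.2 = £10,433.69
Cheaper: Q = 835.  Difference = £1,477.57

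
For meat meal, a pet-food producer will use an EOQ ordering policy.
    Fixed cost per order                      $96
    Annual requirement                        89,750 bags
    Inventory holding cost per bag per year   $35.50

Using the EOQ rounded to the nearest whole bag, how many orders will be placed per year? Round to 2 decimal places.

128.77 orders per year

Optimal lot size Q* = (2 × 89,750 × $96 / $35.5)^½ ≈ 696.71 → Q = 697
Orders per year = D/Q = 89,750 / 697 = 128.766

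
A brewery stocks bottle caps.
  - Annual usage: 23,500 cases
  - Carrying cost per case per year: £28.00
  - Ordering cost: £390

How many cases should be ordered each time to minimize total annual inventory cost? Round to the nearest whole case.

2DS/H = 2·23,500·390/28 = 654,642.86
EOQ = √654,642.86 ≈ 809.10

809 cases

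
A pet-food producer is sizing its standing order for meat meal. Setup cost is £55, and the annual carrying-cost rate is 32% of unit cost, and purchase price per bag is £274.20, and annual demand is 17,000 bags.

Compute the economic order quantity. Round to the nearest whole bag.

146 bags

H = i·C = 0.32 × £274.2 = £87.7440 per bag-year
EOQ = √(2DS/H) = √(2 × 17,000 × 55 / 87.744)
    = √(21,312.00) ≈ 145.99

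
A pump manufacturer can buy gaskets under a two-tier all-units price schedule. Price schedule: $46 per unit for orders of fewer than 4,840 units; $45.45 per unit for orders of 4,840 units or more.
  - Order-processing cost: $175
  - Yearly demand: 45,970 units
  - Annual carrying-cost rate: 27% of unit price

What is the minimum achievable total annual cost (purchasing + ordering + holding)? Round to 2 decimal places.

$2,120,695.67

H₁ = 27%×$46 = $12.4200;  H₂ = 27%×$45.45 = $12.2715
EOQ₁ = √(2×45,970×175/12.4200) = 1,138.18  (< 4,840, feasible at tier 1)
EOQ₂ = √(2×45,970×175/12.2715) = 1,145.04  (< 4,840 → use Q = 4,840 at tier-2 price)
TC(tier 1 (EOQ₁), Q≈1,138.2) = $2,128,756.18
TC(tier 2, Q≈4,840.0) = $2,120,695.67
Minimum at tier 2: $2,120,695.67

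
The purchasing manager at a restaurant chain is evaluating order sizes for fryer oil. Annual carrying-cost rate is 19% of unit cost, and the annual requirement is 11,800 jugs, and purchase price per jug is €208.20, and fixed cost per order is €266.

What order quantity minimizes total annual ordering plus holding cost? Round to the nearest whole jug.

Carrying cost H = €208.2 × 19% = €39.5580/jug/yr
Q* = √(2·D·S / H) = √(2·11,800·266 / 39.558) = √158,693.6 ≈ 398.36

398 jugs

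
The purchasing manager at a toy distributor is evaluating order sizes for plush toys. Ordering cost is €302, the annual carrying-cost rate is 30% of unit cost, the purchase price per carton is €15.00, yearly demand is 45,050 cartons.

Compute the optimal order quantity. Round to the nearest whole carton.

2,459 cartons

Carrying cost H = €15 × 30% = €4.5000/carton/yr
EOQ = √(2DS/H) = √(2 × 45,050 × 302 / 4.5)
    = √(6,046,711.11) ≈ 2,459.01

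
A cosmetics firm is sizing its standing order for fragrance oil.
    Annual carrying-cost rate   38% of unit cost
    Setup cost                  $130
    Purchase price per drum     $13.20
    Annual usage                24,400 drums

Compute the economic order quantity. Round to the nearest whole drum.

Carrying cost H = $13.2 × 38% = $5.0160/drum/yr
Optimal lot size Q* = (2 × 24,400 × $130 / $5.016)^½ ≈ 1,124.61

1,125 drums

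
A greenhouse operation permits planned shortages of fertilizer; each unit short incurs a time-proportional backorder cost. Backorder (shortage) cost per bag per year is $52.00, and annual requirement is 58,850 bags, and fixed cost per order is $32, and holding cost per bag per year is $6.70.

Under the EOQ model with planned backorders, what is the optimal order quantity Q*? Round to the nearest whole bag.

Q* = √(2DS/H) · √((H + b)/b)
   = √(2 × 58,850 × 32 / 6.7) · √((6.7 + 52) / 52)
   = 749.766 × 1.0625 ≈ 796.61

797 bags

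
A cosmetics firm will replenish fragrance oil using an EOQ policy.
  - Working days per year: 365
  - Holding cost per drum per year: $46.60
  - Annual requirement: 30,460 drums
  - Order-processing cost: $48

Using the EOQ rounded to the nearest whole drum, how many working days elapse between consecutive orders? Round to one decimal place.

3.0 days

Optimal lot size Q* = (2 × 30,460 × $48 / $46.6)^½ ≈ 250.50 → Q = 250 drums
T = Q/D × 365 days = 250/30,460 × 365 = 2.996 days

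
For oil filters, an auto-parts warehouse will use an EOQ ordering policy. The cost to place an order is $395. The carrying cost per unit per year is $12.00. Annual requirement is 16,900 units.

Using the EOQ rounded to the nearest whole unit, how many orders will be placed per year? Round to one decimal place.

16.0 orders per year

Optimal lot size Q* = (2 × 16,900 × $395 / $12)^½ ≈ 1,054.79 → Q = 1,055
N = D/Q = 16,900/1,055 ≈ 16.019 orders/yr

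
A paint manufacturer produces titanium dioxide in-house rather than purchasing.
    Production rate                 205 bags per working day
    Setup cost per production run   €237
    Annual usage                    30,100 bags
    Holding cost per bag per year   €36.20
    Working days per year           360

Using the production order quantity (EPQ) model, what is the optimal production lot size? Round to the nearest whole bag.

816 bags

d = 30,100/360 = 83.6111 bags/day;  effective holding cost H(1 − d/p) = 36.2·(1 − 83.6111/205) = 21.43550
Q* = √(2DS / H_eff) = √(2·30,100·237 / 21.43550) ≈ 815.84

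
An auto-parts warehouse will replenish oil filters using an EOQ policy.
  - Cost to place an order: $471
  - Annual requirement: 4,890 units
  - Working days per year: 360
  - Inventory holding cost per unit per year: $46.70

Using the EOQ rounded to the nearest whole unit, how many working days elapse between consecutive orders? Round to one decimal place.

23.1 days

2DS/H = 2·4,890·471/46.7 = 98,637.69
EOQ = √98,637.69 ≈ 314.07 → Q = 314 units
T = Q/D × 360 days = 314/4,890 × 360 = 23.117 days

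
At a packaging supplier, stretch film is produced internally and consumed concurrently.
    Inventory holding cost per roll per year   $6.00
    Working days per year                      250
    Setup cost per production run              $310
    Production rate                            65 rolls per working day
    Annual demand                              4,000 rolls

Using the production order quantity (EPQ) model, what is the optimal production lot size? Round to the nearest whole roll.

740 rolls

d = 4,000/250 = 16.0000 rolls/day;  effective holding cost H(1 − d/p) = 6·(1 − 16.0000/65) = 4.52308
Q* = √(2DS / H_eff) = √(2·4,000·310 / 4.52308) ≈ 740.47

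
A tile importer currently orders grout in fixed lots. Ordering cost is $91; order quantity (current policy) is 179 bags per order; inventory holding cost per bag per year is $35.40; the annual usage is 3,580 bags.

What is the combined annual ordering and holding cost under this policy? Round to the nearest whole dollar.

$4,988

Annual ordering cost = (D/Q)·S = (3,580/179) × 91 = $1,820.00
Annual holding cost  = (Q/2)·H = (179/2) × 35.4 = $3,168.30
Total = $1,820.00 + $3,168.30 = $4,988.30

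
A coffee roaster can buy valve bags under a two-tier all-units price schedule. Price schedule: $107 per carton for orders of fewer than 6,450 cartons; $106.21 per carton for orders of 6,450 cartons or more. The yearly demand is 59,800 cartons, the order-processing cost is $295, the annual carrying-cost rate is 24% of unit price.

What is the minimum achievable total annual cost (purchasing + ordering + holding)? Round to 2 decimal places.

$6,428,700.53

H₁ = 24%×$107 = $25.6800;  H₂ = 24%×$106.21 = $25.4904
EOQ₁ = √(2×59,800×295/25.6800) = 1,172.14  (< 6,450, feasible at tier 1)
EOQ₂ = √(2×59,800×295/25.4904) = 1,176.49  (< 6,450 → use Q = 6,450 at tier-2 price)
TC(tier 1 (EOQ₁), Q≈1,172.1) = $6,428,700.53
TC(tier 2, Q≈6,450.0) = $6,436,299.58
Minimum at tier 1 (EOQ₁): $6,428,700.53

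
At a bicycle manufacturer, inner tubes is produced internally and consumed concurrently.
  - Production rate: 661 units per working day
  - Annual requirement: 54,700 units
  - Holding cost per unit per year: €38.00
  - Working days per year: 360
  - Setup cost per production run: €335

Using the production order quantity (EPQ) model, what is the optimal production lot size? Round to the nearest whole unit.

d = 54,700/360 = 151.9444 units/day;  effective holding cost H(1 − d/p) = 38·(1 − 151.9444/661) = 29.26492
Q* = √(2DS / H_eff) = √(2·54,700·335 / 29.26492) ≈ 1,119.07

1,119 units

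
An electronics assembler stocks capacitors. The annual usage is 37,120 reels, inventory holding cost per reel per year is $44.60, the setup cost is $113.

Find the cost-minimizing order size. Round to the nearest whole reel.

434 reels

Q* = √(2·D·S / H) = √(2·37,120·113 / 44.6) = √188,096.9 ≈ 433.70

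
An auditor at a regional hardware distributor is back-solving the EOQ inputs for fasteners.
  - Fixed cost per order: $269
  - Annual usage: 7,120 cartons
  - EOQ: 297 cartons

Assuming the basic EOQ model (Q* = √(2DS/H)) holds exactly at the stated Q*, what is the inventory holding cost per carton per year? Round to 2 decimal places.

From Q* = √(2DS/H) ⇒ Q*² = 2DS/H.
H = 2DS / Q² = 2 × 7,120 × 269 / 297² = 43.4260

$43.43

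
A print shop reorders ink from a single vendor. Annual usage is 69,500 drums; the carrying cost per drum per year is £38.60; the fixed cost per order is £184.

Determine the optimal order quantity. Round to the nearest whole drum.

814 drums

Q* = √(2·D·S / H) = √(2·69,500·184 / 38.6) = √662,590.7 ≈ 814.00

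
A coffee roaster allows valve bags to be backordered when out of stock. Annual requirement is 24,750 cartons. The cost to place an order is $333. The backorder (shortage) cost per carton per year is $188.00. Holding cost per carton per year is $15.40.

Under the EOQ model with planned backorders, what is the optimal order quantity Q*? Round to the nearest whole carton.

Q* = √(2DS/H) · √((H + b)/b)
   = √(2 × 24,750 × 333 / 15.4) · √((15.4 + 188) / 188)
   = 1,034.581 × 1.0402 ≈ 1,076.12

1,076 cartons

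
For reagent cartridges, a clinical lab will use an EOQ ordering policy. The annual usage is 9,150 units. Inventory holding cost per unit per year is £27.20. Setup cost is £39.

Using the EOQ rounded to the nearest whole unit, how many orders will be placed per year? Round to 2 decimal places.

2DS/H = 2·9,150·39/27.2 = 26,238.97
EOQ = √26,238.97 ≈ 161.98 → Q = 162
N = D/Q = 9,150/162 ≈ 56.481 orders/yr

56.48 orders per year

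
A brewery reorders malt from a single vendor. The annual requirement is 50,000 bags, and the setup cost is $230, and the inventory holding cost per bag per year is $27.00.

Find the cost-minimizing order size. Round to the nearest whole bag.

Q* = √(2·D·S / H) = √(2·50,000·230 / 27) = √851,851.9 ≈ 922.96

923 bags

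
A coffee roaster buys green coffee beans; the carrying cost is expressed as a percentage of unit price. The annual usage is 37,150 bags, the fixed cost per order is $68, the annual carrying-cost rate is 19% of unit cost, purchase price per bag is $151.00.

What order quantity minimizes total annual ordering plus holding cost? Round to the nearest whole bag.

H = i·C = 0.19 × $151 = $28.6900 per bag-year
EOQ = √(2DS/H) = √(2 × 37,150 × 68 / 28.69)
    = √(176,103.17) ≈ 419.65

420 bags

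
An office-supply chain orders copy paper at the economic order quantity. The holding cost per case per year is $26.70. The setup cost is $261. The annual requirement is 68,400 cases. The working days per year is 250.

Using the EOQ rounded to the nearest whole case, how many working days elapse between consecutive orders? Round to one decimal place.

4.2 days

Optimal lot size Q* = (2 × 68,400 × $261 / $26.7)^½ ≈ 1,156.40 → Q = 1,156 cases
Days between orders = 250 / (D/Q) = 250 / 59.170 ≈ 4.225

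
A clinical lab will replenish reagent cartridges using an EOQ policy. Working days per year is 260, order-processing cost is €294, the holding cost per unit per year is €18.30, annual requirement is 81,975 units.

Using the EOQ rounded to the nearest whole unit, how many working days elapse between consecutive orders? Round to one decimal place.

5.1 days

2DS/H = 2·81,975·294/18.3 = 2,633,950.82
EOQ = √2,633,950.82 ≈ 1,622.95 → Q = 1,623 units
Days between orders = 260 / (D/Q) = 260 / 50.508 ≈ 5.148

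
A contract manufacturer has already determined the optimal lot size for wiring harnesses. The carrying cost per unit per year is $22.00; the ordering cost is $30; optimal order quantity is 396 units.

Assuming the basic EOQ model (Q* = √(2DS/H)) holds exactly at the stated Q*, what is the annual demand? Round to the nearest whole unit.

From Q* = √(2DS/H) ⇒ Q*² = 2DS/H.
D = Q²H / (2S) = 396² × 22 / (2 × 30) = 57,499.20

57,499 units per year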